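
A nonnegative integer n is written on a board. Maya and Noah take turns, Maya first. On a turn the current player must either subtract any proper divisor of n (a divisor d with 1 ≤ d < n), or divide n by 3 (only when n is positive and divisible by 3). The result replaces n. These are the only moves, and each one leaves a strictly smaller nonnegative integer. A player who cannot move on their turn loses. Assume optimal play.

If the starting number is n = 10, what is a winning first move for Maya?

Move to 9.

Label each position W (a win for the player to move) or L (a loss). A position with no legal move is L; any other position is W exactly when some move reaches an L, and L when every move reaches a W.
n=0: no move → L
n=1: no move → L
n=2: →1(L), so W
n=3: →1(L), so W
n=4: →2(W), 3(W) — all W, so L
n=5: →4(L), so W
n=6: →4(L), so W
n=7: →6(W) only, which is W, so L
n=8: →4(L), so W
n=9: →3(W), 6(W), 8(W) — all W, so L
n=10: →9(L), so W
From 10, the L positions reachable in one move are: 9.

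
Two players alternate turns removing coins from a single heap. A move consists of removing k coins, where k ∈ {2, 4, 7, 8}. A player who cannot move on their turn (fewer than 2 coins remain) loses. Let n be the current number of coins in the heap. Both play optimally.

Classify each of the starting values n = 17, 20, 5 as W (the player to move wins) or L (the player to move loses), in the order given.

Classify positions by backward induction: terminal positions (no move available) are L. From any other position, the mover wins iff some move reaches an L.
n=0: no move → L
n=1: no move → L
n=2: W (go to 0, an L position)
n=3: W (go to 1, an L position)
n=4: W (go to 0, an L position)
n=5: W (go to 1, an L position)
n=6: L (options 4(W), 2(W) are all W)
n=7: W (go to 0, an L position)
n=8: W (go to 6, an L position)
n=9: W (go to 1, an L position)
n=10: W (go to 6, an L position)
n=11: L (options 9(W), 7(W), 4(W), 3(W) are all W)
n=12: L (options 10(W), 8(W), 5(W), 4(W) are all W)
n=13: W (go to 11, an L position)
n=14: W (go to 12, an L position)
n=15: W (go to 11, an L position)
n=16: W (go to 12, an L position)
n=17: L (options 15(W), 13(W), 10(W), 9(W) are all W)
n=18: W (go to 11, an L position)
n=19: W (go to 17, an L position)
n=20: W (go to 12, an L position)

17: L, 20: W, 5: W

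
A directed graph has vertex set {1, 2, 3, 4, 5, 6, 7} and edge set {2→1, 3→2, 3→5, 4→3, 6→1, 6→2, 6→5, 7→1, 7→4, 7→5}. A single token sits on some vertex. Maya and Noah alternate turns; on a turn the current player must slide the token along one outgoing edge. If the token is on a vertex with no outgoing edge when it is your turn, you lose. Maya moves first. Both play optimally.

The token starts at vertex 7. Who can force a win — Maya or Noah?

Use the standard recursion: the mover loses at a terminal position; elsewhere, the mover wins exactly when some move hands the opponent an L position.
Every edge goes from a vertex to one that appears earlier in the order 1, 5, 2, 6, 3, 4, 7, so processing vertices in that order labels each vertex after all of its successors.
1: no outgoing edge → L
5: no outgoing edge → L
2: can move to 1, which is L ⇒ W
6: can move to 5, which is L ⇒ W
3: can move to 5, which is L ⇒ W
4: the only move is to 3(W), a W ⇒ L
7: can move to 4, which is L ⇒ W
From 7 Maya can move to 4, reaching an L position.

Maya wins.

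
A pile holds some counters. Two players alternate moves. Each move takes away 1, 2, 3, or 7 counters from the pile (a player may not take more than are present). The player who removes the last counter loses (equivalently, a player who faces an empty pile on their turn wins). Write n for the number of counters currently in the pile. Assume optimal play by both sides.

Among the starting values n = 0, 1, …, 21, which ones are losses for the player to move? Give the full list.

Compute win/loss labels from the base case upward. A position with no move is W. Any other position is W if it can reach an L in one move, else L.
n=0: no move; the opponent has just taken the last counter and therefore loses → W
n=1: L (sole option 0(W) is W)
n=2: W (go to 1, an L position)
n=3: W (go to 1, an L position)
n=4: W (go to 1, an L position)
n=5: L (options 4(W), 3(W), 2(W) are all W)
n=6: W (go to 5, an L position)
n=7: W (go to 5, an L position)
n=8: W (go to 5, an L position)
n=9: L (options 8(W), 7(W), 6(W), 2(W) are all W)
n=10: W (go to 9, an L position)
n=11: W (go to 9, an L position)
n=12: W (go to 9, an L position)
n=13: L (options 12(W), 11(W), 10(W), 6(W) are all W)
n=14: W (go to 13, an L position)
n=15: W (go to 13, an L position)
n=16: W (go to 13, an L position)
n=17: L (options 16(W), 15(W), 14(W), 10(W) are all W)
n=18: W (go to 17, an L position)
n=19: W (go to 17, an L position)
n=20: W (go to 17, an L position)
n=21: L (options 20(W), 19(W), 18(W), 14(W) are all W)
The losing starting values of n are exactly the entries labelled L in this table (6 of them).

1, 5, 9, 13, 17, 21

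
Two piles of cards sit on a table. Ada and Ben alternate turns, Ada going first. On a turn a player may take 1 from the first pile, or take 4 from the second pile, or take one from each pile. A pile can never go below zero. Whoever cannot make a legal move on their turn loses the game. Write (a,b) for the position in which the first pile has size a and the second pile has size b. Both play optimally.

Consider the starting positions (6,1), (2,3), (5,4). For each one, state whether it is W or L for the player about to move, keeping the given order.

(6,1): L, (2,3): L, (5,4): W

Compute win/loss labels from the base case upward. A position with no move is L. Any other position is W if it can reach an L in one move, else L.
No move ever increases a pile, so every position that can arise here has a ≤ 6 and b ≤ 4; it is enough to label the cells with 0 ≤ a ≤ 6 and 0 ≤ b ≤ 4.
Every move lowers a or b (never raises either), so fill the grid row by row in increasing a, and left to right within a row: each cell's successors are then already labelled.
      b=0  b=1  b=2  b=3  b=4
a=0:    L    L    L    L    W
a=1:    W    W    W    W    W
a=2:    L    L    L    L    W
a=3:    W    W    W    W    W
a=4:    L    L    L    L    W
a=5:    W    W    W    W    W
a=6:    L    L    L    L    W
Cells with no legal move (terminal, hence L): (0,0), (0,1), (0,2), (0,3).
The remaining L cells, each justified by listing all of its moves:
(2,0): the only move is to (1,0)(W), a W ⇒ L
(2,1): moves to (1,1)(W), (1,0)(W); every one is W ⇒ L
(2,2): moves to (1,2)(W), (1,1)(W); every one is W ⇒ L
(2,3): moves to (1,3)(W), (1,2)(W); every one is W ⇒ L
(4,0): the only move is to (3,0)(W), a W ⇒ L
(4,1): moves to (3,1)(W), (3,0)(W); every one is W ⇒ L
(4,2): moves to (3,2)(W), (3,1)(W); every one is W ⇒ L
(4,3): moves to (3,3)(W), (3,2)(W); every one is W ⇒ L
(6,0): the only move is to (5,0)(W), a W ⇒ L
(6,1): moves to (5,1)(W), (5,0)(W); every one is W ⇒ L
(6,2): moves to (5,2)(W), (5,1)(W); every one is W ⇒ L
(6,3): moves to (5,3)(W), (5,2)(W); every one is W ⇒ L
Every other cell has at least one move into one of the L cells above, so it is W.
(6,1): one of the L cells justified above, so L
(2,3): one of the L cells justified above, so L
(5,4): the move to (4,3) reaches an L cell, so W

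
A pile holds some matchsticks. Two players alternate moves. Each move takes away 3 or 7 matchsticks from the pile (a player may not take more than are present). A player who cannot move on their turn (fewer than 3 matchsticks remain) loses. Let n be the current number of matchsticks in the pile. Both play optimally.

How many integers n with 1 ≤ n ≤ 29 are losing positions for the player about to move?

11

Label each position W (a win for the player to move) or L (a loss). A position with no legal move is L; any other position is W exactly when some move reaches an L, and L when every move reaches a W.
n=0: no move → L
n=1: no move → L
n=2: no move → L
n=3: can move to 0, which is L ⇒ W
n=4: can move to 1, which is L ⇒ W
n=5: can move to 2, which is L ⇒ W
n=6: the only move is to 3(W), a W ⇒ L
n=7: can move to 0, which is L ⇒ W
n=8: can move to 1, which is L ⇒ W
n=9: can move to 6, which is L ⇒ W
n=10: moves to 7(W), 3(W); every one is W ⇒ L
n=11: moves to 8(W), 4(W); every one is W ⇒ L
n=12: moves to 9(W), 5(W); every one is W ⇒ L
n=13: can move to 10, which is L ⇒ W
n=14: can move to 11, which is L ⇒ W
n=15: can move to 12, which is L ⇒ W
n=16: moves to 13(W), 9(W); every one is W ⇒ L
n=17: can move to 10, which is L ⇒ W
n=18: can move to 11, which is L ⇒ W
n=19: can move to 16, which is L ⇒ W
n=20: moves to 17(W), 13(W); every one is W ⇒ L
n=21: moves to 18(W), 14(W); every one is W ⇒ L
n=22: moves to 19(W), 15(W); every one is W ⇒ L
n=23: can move to 20, which is L ⇒ W
n=24: can move to 21, which is L ⇒ W
n=25: can move to 22, which is L ⇒ W
n=26: moves to 23(W), 19(W); every one is W ⇒ L
n=27: can move to 20, which is L ⇒ W
n=28: can move to 21, which is L ⇒ W
n=29: can move to 26, which is L ⇒ W
L entries with 1 ≤ n ≤ 29 (n=0 is outside the asked range and is not counted): n = 1, 2, 6, 10, 11, 12, 16, 20, 21, 22, 26; that makes 11.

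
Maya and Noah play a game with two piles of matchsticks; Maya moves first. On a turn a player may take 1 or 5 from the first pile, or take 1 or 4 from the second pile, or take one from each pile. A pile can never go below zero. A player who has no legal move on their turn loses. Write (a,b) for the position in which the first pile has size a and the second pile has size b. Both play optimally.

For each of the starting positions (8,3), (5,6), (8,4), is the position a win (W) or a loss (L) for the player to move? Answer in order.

(8,3): W, (5,6): L, (8,4): W

Build the W/L table. Terminal = L. A non-terminal position is W if it has a move to some L; otherwise it is L.
No move ever increases a pile, so every position that can arise here has a ≤ 8 and b ≤ 6; it is enough to label the cells with 0 ≤ a ≤ 8 and 0 ≤ b ≤ 6.
Every move lowers a or b (never raises either), so fill the grid row by row in increasing a, and left to right within a row: each cell's successors are then already labelled.
      b=0  b=1  b=2  b=3  b=4  b=5  b=6
a=0:    L    W    L    W    W    L    W
a=1:    W    W    W    W    L    W    W
a=2:    L    W    L    W    W    W    W
a=3:    W    W    W    W    L    W    L
a=4:    L    W    L    W    W    W    W
a=5:    W    W    W    W    L    W    L
a=6:    L    W    L    W    W    W    W
a=7:    W    W    W    W    L    W    L
a=8:    L    W    L    W    W    W    W
Cells with no legal move (terminal, hence L): (0,0).
The remaining L cells, each justified by listing all of its moves:
(0,2): the only move is to (0,1)(W), a W ⇒ L
(0,5): moves to (0,4)(W), (0,1)(W); every one is W ⇒ L
(1,4): moves to (0,4)(W), (1,3)(W), (1,0)(W), (0,3)(W); every one is W ⇒ L
(2,0): the only move is to (1,0)(W), a W ⇒ L
(2,2): moves to (1,2)(W), (2,1)(W), (1,1)(W); every one is W ⇒ L
(3,4): moves to (2,4)(W), (3,3)(W), (3,0)(W), (2,3)(W); every one is W ⇒ L
(3,6): moves to (2,6)(W), (3,5)(W), (3,2)(W), (2,5)(W); every one is W ⇒ L
(4,0): the only move is to (3,0)(W), a W ⇒ L
(4,2): moves to (3,2)(W), (4,1)(W), (3,1)(W); every one is W ⇒ L
(5,4): moves to (4,4)(W), (0,4)(W), (5,3)(W), (5,0)(W), (4,3)(W); every one is W ⇒ L
(5,6): moves to (4,6)(W), (0,6)(W), (5,5)(W), (5,2)(W), (4,5)(W); every one is W ⇒ L
(6,0): moves to (5,0)(W), (1,0)(W); every one is W ⇒ L
(6,2): moves to (5,2)(W), (1,2)(W), (6,1)(W), (5,1)(W); every one is W ⇒ L
(7,4): moves to (6,4)(W), (2,4)(W), (7,3)(W), (7,0)(W), (6,3)(W); every one is W ⇒ L
(7,6): moves to (6,6)(W), (2,6)(W), (7,5)(W), (7,2)(W), (6,5)(W); every one is W ⇒ L
(8,0): moves to (7,0)(W), (3,0)(W); every one is W ⇒ L
(8,2): moves to (7,2)(W), (3,2)(W), (8,1)(W), (7,1)(W); every one is W ⇒ L
Every other cell has at least one move into one of the L cells above, so it is W.
(8,3): the move to (8,2) reaches an L cell, so W
(5,6): one of the L cells justified above, so L
(8,4): the move to (7,4) reaches an L cell, so W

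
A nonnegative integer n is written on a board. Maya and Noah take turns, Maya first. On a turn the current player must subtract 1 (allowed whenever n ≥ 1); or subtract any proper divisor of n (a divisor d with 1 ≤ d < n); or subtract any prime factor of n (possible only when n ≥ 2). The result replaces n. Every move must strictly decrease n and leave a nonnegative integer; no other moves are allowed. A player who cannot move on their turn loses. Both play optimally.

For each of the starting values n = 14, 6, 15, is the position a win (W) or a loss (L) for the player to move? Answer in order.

Compute win/loss labels from the base case upward. A position with no move is L. Any other position is W if it can reach an L in one move, else L.
n=0: no move → L
n=1: W (go to 0, an L position)
n=2: W (go to 0, an L position)
n=3: W (go to 0, an L position)
n=4: L (options 2(W), 3(W) are all W)
n=5: W (go to 0, an L position)
n=6: W (go to 4, an L position)
n=7: W (go to 0, an L position)
n=8: W (go to 4, an L position)
n=9: L (options 6(W), 8(W) are all W)
n=10: W (go to 9, an L position)
n=11: W (go to 0, an L position)
n=12: W (go to 9, an L position)
n=13: W (go to 0, an L position)
n=14: L (options 7(W), 12(W), 13(W) are all W)
n=15: W (go to 14, an L position)

14: L, 6: W, 15: W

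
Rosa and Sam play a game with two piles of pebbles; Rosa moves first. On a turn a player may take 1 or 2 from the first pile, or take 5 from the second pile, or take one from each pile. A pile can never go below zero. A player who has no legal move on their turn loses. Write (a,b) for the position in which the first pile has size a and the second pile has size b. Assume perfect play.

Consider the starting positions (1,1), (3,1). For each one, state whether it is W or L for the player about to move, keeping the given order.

Work bottom-up. With no move the player to move loses. Otherwise the position is W if at least one move leads to an L position for the opponent, and L if every move leads to a W.
No move ever increases a pile, so every position that can arise here has a ≤ 3 and b ≤ 1; it is enough to label the cells with 0 ≤ a ≤ 3 and 0 ≤ b ≤ 1.
Every move lowers a or b (never raises either), so fill the grid row by row in increasing a, and left to right within a row: each cell's successors are then already labelled.
      b=0  b=1
a=0:    L    L
a=1:    W    W
a=2:    W    W
a=3:    L    L
Cells with no legal move (terminal, hence L): (0,0), (0,1).
The remaining L cells, each justified by listing all of its moves:
(3,0): moves to (2,0)(W), (1,0)(W); every one is W ⇒ L
(3,1): moves to (2,1)(W), (1,1)(W), (2,0)(W); every one is W ⇒ L
Every other cell has at least one move into one of the L cells above, so it is W.
(1,1): the move to (0,1) reaches an L cell, so W
(3,1): one of the L cells justified above, so L

(1,1): W, (3,1): L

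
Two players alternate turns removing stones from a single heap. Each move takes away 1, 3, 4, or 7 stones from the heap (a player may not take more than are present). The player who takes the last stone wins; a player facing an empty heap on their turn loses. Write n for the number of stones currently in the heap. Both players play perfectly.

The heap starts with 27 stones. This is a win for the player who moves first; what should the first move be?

Remove 1, leaving 26.

Positions with no move are L. A position that does have a move is losing for the player to move precisely when every available move leads to a winning position for the opponent. Fill in the labels:
n=0: no move → L
n=1: W (go to 0, an L position)
n=2: L (sole option 1(W) is W)
n=3: W (go to 2, an L position)
n=4: W (go to 0, an L position)
n=5: W (go to 2, an L position)
n=6: W (go to 2, an L position)
n=7: W (go to 0, an L position)
n=8: L (options 7(W), 5(W), 4(W), 1(W) are all W)
n=9: W (go to 8, an L position)
n=10: L (options 9(W), 7(W), 6(W), 3(W) are all W)
n=11: W (go to 10, an L position)
n=12: W (go to 8, an L position)
n=13: W (go to 10, an L position)
n=14: W (go to 10, an L position)
n=15: W (go to 8, an L position)
n=16: L (options 15(W), 13(W), 12(W), 9(W) are all W)
n=17: W (go to 16, an L position)
n=18: L (options 17(W), 15(W), 14(W), 11(W) are all W)
n=19: W (go to 18, an L position)
n=20: W (go to 16, an L position)
n=21: W (go to 18, an L position)
n=22: W (go to 18, an L position)
n=23: W (go to 16, an L position)
n=24: L (options 23(W), 21(W), 20(W), 17(W) are all W)
n=25: W (go to 24, an L position)
n=26: L (options 25(W), 23(W), 22(W), 19(W) are all W)
n=27: W (go to 26, an L position)
From 27, the L positions reachable in one move are: 26, 24. Any move reaching one of these is winning.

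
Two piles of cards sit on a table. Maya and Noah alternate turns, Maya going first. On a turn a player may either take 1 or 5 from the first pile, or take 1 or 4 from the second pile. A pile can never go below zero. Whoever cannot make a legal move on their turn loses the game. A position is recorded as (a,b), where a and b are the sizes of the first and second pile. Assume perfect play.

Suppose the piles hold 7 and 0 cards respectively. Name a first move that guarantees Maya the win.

Move to (6,0).

Classify positions by backward induction: terminal positions (no move available) are L. From any other position, the mover wins iff some move reaches an L.
No move ever increases a pile, so every position that can arise here has a ≤ 7 and b ≤ 0; it is enough to label the cells with 0 ≤ a ≤ 7 and 0 ≤ b ≤ 0.
Every move lowers a or b (never raises either), so fill the grid row by row in increasing a, and left to right within a row: each cell's successors are then already labelled.
      b=0
a=0:    L
a=1:    W
a=2:    L
a=3:    W
a=4:    L
a=5:    W
a=6:    L
a=7:    W
Cells with no legal move (terminal, hence L): (0,0).
The remaining L cells, each justified by listing all of its moves:
(2,0): the only move is to (1,0)(W), a W ⇒ L
(4,0): the only move is to (3,0)(W), a W ⇒ L
(6,0): moves to (5,0)(W), (1,0)(W); every one is W ⇒ L
Every other cell has at least one move into one of the L cells above, so it is W.
From (7,0), the L positions reachable in one move are: (6,0), (2,0). Any move reaching one of these is winning.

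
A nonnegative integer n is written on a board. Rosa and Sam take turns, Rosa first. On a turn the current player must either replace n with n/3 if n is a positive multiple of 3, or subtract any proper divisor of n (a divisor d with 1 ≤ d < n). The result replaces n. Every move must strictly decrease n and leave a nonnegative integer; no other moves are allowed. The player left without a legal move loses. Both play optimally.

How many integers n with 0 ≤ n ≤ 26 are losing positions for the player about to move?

12

Positions with no move are L. A position that does have a move is losing for the player to move precisely when every available move leads to a winning position for the opponent. Fill in the labels:
n=0: no move → L
n=1: no move → L
n=2: can move to 1, which is L ⇒ W
n=3: can move to 1, which is L ⇒ W
n=4: moves to 2(W), 3(W); every one is W ⇒ L
n=5: can move to 4, which is L ⇒ W
n=6: can move to 4, which is L ⇒ W
n=7: the only move is to 6(W), a W ⇒ L
n=8: can move to 4, which is L ⇒ W
n=9: moves to 3(W), 6(W), 8(W); every one is W ⇒ L
n=10: can move to 9, which is L ⇒ W
n=11: the only move is to 10(W), a W ⇒ L
n=12: can move to 4, which is L ⇒ W
n=13: the only move is to 12(W), a W ⇒ L
n=14: can move to 7, which is L ⇒ W
n=15: moves to 5(W), 10(W), 12(W), 14(W); every one is W ⇒ L
n=16: can move to 15, which is L ⇒ W
n=17: the only move is to 16(W), a W ⇒ L
n=18: can move to 9, which is L ⇒ W
n=19: the only move is to 18(W), a W ⇒ L
n=20: can move to 15, which is L ⇒ W
n=21: can move to 7, which is L ⇒ W
n=22: can move to 11, which is L ⇒ W
n=23: the only move is to 22(W), a W ⇒ L
n=24: can move to 23, which is L ⇒ W
n=25: moves to 20(W), 24(W); every one is W ⇒ L
n=26: can move to 13, which is L ⇒ W
L entries with 0 ≤ n ≤ 26: n = 0, 1, 4, 7, 9, 11, 13, 15, 17, 19, 23, 25; that makes 12.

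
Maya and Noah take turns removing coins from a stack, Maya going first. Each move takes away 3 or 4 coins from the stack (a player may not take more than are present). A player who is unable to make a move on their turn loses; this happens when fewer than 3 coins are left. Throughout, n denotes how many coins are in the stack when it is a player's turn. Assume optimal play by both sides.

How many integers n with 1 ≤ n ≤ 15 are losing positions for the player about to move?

7

Label each position W (a win for the player to move) or L (a loss). A position with no legal move is L; any other position is W exactly when some move reaches an L, and L when every move reaches a W.
n=0: no move → L
n=1: no move → L
n=2: no move → L
n=3: →0(L), so W
n=4: →1(L), so W
n=5: →2(L), so W
n=6: →2(L), so W
n=7: →4(W), 3(W) — all W, so L
n=8: →5(W), 4(W) — all W, so L
n=9: →6(W), 5(W) — all W, so L
n=10: →7(L), so W
n=11: →8(L), so W
n=12: →9(L), so W
n=13: →9(L), so W
n=14: →11(W), 10(W) — all W, so L
n=15: →12(W), 11(W) — all W, so L
L entries with 1 ≤ n ≤ 15 (n=0 is outside the asked range and is not counted): n = 1, 2, 7, 8, 9, 14, 15; that makes 7.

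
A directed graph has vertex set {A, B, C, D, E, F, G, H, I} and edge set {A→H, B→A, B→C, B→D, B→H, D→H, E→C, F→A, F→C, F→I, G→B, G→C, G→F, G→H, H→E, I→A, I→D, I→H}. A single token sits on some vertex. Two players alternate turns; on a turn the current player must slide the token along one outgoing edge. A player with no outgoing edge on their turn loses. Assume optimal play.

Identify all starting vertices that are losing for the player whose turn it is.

Use the standard recursion: the mover loses at a terminal position; elsewhere, the mover wins exactly when some move hands the opponent an L position.
Every edge goes from a vertex to one that appears earlier in the order C, E, H, A, D, I, B, F, G, so processing vertices in that order labels each vertex after all of its successors.
C: no outgoing edge → L
E: can move to C, which is L ⇒ W
H: the only move is to E(W), a W ⇒ L
A: can move to H, which is L ⇒ W
D: can move to H, which is L ⇒ W
I: can move to H, which is L ⇒ W
B: can move to H, which is L ⇒ W
F: can move to C, which is L ⇒ W
G: can move to H, which is L ⇒ W
The losing starting vertices are exactly the entries labelled L in this table (2 of them).

C, H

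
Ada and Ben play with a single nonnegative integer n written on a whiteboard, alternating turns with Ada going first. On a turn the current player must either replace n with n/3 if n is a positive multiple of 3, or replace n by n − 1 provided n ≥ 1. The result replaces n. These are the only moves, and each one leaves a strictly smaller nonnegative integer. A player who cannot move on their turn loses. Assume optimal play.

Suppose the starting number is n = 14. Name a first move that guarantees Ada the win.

Classify positions by backward induction: terminal positions (no move available) are L. From any other position, the mover wins iff some move reaches an L.
n=0: no move → L
n=1: can move to 0, which is L ⇒ W
n=2: the only move is to 1(W), a W ⇒ L
n=3: can move to 2, which is L ⇒ W
n=4: the only move is to 3(W), a W ⇒ L
n=5: can move to 4, which is L ⇒ W
n=6: can move to 2, which is L ⇒ W
n=7: the only move is to 6(W), a W ⇒ L
n=8: can move to 7, which is L ⇒ W
n=9: moves to 3(W), 8(W); every one is W ⇒ L
n=10: can move to 9, which is L ⇒ W
n=11: the only move is to 10(W), a W ⇒ L
n=12: can move to 4, which is L ⇒ W
n=13: the only move is to 12(W), a W ⇒ L
n=14: can move to 13, which is L ⇒ W
From 14, the L positions reachable in one move are: 13.

Move to 13.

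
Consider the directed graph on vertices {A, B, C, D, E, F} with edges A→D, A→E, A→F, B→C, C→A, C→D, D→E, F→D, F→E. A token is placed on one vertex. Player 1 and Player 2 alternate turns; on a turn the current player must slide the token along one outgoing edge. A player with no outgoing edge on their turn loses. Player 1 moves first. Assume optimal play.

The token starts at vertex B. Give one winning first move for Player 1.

Build the W/L table. Terminal = L. A non-terminal position is W if it has a move to some L; otherwise it is L.
Every edge goes from a vertex to one that appears earlier in the order E, D, F, A, C, B, so processing vertices in that order labels each vertex after all of its successors.
E: no outgoing edge → L
D: can move to E, which is L ⇒ W
F: can move to E, which is L ⇒ W
A: can move to E, which is L ⇒ W
C: moves to A(W), D(W); every one is W ⇒ L
B: can move to C, which is L ⇒ W
From B, the L positions reachable in one move are: C.

Move to C.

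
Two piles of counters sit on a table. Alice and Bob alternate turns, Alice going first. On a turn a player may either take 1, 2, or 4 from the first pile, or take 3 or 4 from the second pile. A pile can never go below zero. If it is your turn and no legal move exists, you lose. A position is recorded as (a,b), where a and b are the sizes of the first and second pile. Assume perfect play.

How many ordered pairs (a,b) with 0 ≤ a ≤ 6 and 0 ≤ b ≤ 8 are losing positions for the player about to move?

Use the standard recursion: the mover loses at a terminal position; elsewhere, the mover wins exactly when some move hands the opponent an L position.
Every move lowers a or b (never raises either), so fill the grid row by row in increasing a, and left to right within a row: each cell's successors are then already labelled.
      b=0  b=1  b=2  b=3  b=4  b=5  b=6  b=7  b=8
a=0:    L    L    L    W    W    W    W    L    L
a=1:    W    W    W    L    L    L    W    W    W
a=2:    W    W    W    W    W    W    L    W    W
a=3:    L    L    L    W    W    W    W    L    L
a=4:    W    W    W    L    L    L    W    W    W
a=5:    W    W    W    W    W    W    L    W    W
a=6:    L    L    L    W    W    W    W    L    L
Cells with no legal move (terminal, hence L): (0,0), (0,1), (0,2).
The remaining L cells, each justified by listing all of its moves:
(0,7): →(0,4)(W), (0,3)(W) — all W, so L
(0,8): →(0,5)(W), (0,4)(W) — all W, so L
(1,3): →(0,3)(W), (1,0)(W) — all W, so L
(1,4): →(0,4)(W), (1,1)(W), (1,0)(W) — all W, so L
(1,5): →(0,5)(W), (1,2)(W), (1,1)(W) — all W, so L
(2,6): →(1,6)(W), (0,6)(W), (2,3)(W), (2,2)(W) — all W, so L
(3,0): →(2,0)(W), (1,0)(W) — all W, so L
(3,1): →(2,1)(W), (1,1)(W) — all W, so L
(3,2): →(2,2)(W), (1,2)(W) — all W, so L
(3,7): →(2,7)(W), (1,7)(W), (3,4)(W), (3,3)(W) — all W, so L
(3,8): →(2,8)(W), (1,8)(W), (3,5)(W), (3,4)(W) — all W, so L
(4,3): →(3,3)(W), (2,3)(W), (0,3)(W), (4,0)(W) — all W, so L
(4,4): →(3,4)(W), (2,4)(W), (0,4)(W), (4,1)(W), (4,0)(W) — all W, so L
(4,5): →(3,5)(W), (2,5)(W), (0,5)(W), (4,2)(W), (4,1)(W) — all W, so L
(5,6): →(4,6)(W), (3,6)(W), (1,6)(W), (5,3)(W), (5,2)(W) — all W, so L
(6,0): →(5,0)(W), (4,0)(W), (2,0)(W) — all W, so L
(6,1): →(5,1)(W), (4,1)(W), (2,1)(W) — all W, so L
(6,2): →(5,2)(W), (4,2)(W), (2,2)(W) — all W, so L
(6,7): →(5,7)(W), (4,7)(W), (2,7)(W), (6,4)(W), (6,3)(W) — all W, so L
(6,8): →(5,8)(W), (4,8)(W), (2,8)(W), (6,5)(W), (6,4)(W) — all W, so L
Every other cell has at least one move into one of the L cells above, so it is W.
L cells per row: a=0: 5, a=1: 3, a=2: 1, a=3: 5, a=4: 3, a=5: 1, a=6: 5; total 23.

23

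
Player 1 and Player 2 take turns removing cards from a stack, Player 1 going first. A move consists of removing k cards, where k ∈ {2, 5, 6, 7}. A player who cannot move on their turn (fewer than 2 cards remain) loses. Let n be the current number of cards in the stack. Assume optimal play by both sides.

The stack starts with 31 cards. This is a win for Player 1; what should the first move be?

Work bottom-up. With no move the player to move loses. Otherwise the position is W if at least one move leads to an L position for the opponent, and L if every move leads to a W.
n=0: no move → L
n=1: no move → L
n=2: can move to 0, which is L ⇒ W
n=3: can move to 1, which is L ⇒ W
n=4: the only move is to 2(W), a W ⇒ L
n=5: can move to 0, which is L ⇒ W
n=6: can move to 4, which is L ⇒ W
n=7: can move to 1, which is L ⇒ W
n=8: can move to 1, which is L ⇒ W
n=9: can move to 4, which is L ⇒ W
n=10: can move to 4, which is L ⇒ W
n=11: can move to 4, which is L ⇒ W
n=12: moves to 10(W), 7(W), 6(W), 5(W); every one is W ⇒ L
n=13: moves to 11(W), 8(W), 7(W), 6(W); every one is W ⇒ L
n=14: can move to 12, which is L ⇒ W
n=15: can move to 13, which is L ⇒ W
n=16: moves to 14(W), 11(W), 10(W), 9(W); every one is W ⇒ L
n=17: can move to 12, which is L ⇒ W
n=18: can move to 16, which is L ⇒ W
n=19: can move to 13, which is L ⇒ W
n=20: can move to 13, which is L ⇒ W
n=21: can move to 16, which is L ⇒ W
n=22: can move to 16, which is L ⇒ W
n=23: can move to 16, which is L ⇒ W
n=24: moves to 22(W), 19(W), 18(W), 17(W); every one is W ⇒ L
n=25: moves to 23(W), 20(W), 19(W), 18(W); every one is W ⇒ L
n=26: can move to 24, which is L ⇒ W
n=27: can move to 25, which is L ⇒ W
n=28: moves to 26(W), 23(W), 22(W), 21(W); every one is W ⇒ L
n=29: can move to 24, which is L ⇒ W
n=30: can move to 28, which is L ⇒ W
n=31: can move to 25, which is L ⇒ W
From 31, the L positions reachable in one move are: 25, 24. Any move reaching one of these is winning.

Remove 6, leaving 25.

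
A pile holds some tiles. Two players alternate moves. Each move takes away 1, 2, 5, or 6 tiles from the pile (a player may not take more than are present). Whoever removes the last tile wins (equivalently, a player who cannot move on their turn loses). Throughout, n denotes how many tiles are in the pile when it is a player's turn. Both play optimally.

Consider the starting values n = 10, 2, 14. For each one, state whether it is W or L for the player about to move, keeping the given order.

Build the W/L table. Terminal = L. A non-terminal position is W if it has a move to some L; otherwise it is L.
n=0: no move → L
n=1: can move to 0, which is L ⇒ W
n=2: can move to 0, which is L ⇒ W
n=3: moves to 2(W), 1(W); every one is W ⇒ L
n=4: can move to 3, which is L ⇒ W
n=5: can move to 3, which is L ⇒ W
n=6: can move to 0, which is L ⇒ W
n=7: moves to 6(W), 5(W), 2(W), 1(W); every one is W ⇒ L
n=8: can move to 7, which is L ⇒ W
n=9: can move to 7, which is L ⇒ W
n=10: moves to 9(W), 8(W), 5(W), 4(W); every one is W ⇒ L
n=11: can move to 10, which is L ⇒ W
n=12: can move to 10, which is L ⇒ W
n=13: can move to 7, which is L ⇒ W
n=14: moves to 13(W), 12(W), 9(W), 8(W); every one is W ⇒ L

10: L, 2: W, 14: L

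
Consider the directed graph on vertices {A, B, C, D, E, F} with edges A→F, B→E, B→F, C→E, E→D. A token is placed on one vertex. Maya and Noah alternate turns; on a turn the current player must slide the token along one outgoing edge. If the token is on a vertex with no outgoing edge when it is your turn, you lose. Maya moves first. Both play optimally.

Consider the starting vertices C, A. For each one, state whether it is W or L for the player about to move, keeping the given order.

Classify positions by backward induction: terminal positions (no move available) are L. From any other position, the mover wins iff some move reaches an L.
Every edge goes from a vertex to one that appears earlier in the order F, D, A, E, B, C, so processing vertices in that order labels each vertex after all of its successors.
F: no outgoing edge → L
D: no outgoing edge → L
A: can move to F, which is L ⇒ W
E: can move to D, which is L ⇒ W
B: can move to F, which is L ⇒ W
C: the only move is to E(W), a W ⇒ L

C: L, A: W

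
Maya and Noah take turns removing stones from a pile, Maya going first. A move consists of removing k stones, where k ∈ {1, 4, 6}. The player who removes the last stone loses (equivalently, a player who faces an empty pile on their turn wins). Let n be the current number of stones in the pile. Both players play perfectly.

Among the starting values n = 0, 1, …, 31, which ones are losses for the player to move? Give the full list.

1, 3, 6, 8, 11, 13, 16, 18, 21, 23, 26, 28, 31

Classify positions by backward induction: terminal positions (no move available) are W. From any other position, the mover wins iff some move reaches an L.
n=0: no move; the opponent has just taken the last stone and therefore loses → W
n=1: →0(W) only, which is W, so L
n=2: →1(L), so W
n=3: →2(W) only, which is W, so L
n=4: →3(L), so W
n=5: →1(L), so W
n=6: →5(W), 2(W), 0(W) — all W, so L
n=7: →6(L), so W
n=8: →7(W), 4(W), 2(W) — all W, so L
n=9: →8(L), so W
n=10: →6(L), so W
n=11: →10(W), 7(W), 5(W) — all W, so L
n=12: →11(L), so W
n=13: →12(W), 9(W), 7(W) — all W, so L
n=14: →13(L), so W
n=15: →11(L), so W
n=16: →15(W), 12(W), 10(W) — all W, so L
n=17: →16(L), so W
n=18: →17(W), 14(W), 12(W) — all W, so L
n=19: →18(L), so W
n=20: →16(L), so W
n=21: →20(W), 17(W), 15(W) — all W, so L
n=22: →21(L), so W
n=23: →22(W), 19(W), 17(W) — all W, so L
n=24: →23(L), so W
n=25: →21(L), so W
n=26: →25(W), 22(W), 20(W) — all W, so L
n=27: →26(L), so W
n=28: →27(W), 24(W), 22(W) — all W, so L
n=29: →28(L), so W
n=30: →26(L), so W
n=31: →30(W), 27(W), 25(W) — all W, so L
The losing starting values of n are exactly the entries labelled L in this table (13 of them).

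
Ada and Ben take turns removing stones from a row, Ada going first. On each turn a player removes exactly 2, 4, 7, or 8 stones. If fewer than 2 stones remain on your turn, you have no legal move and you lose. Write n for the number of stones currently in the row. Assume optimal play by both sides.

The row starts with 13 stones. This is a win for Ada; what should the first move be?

Label each position W (a win for the player to move) or L (a loss). A position with no legal move is L; any other position is W exactly when some move reaches an L, and L when every move reaches a W.
n=0: no move → L
n=1: no move → L
n=2: can move to 0, which is L ⇒ W
n=3: can move to 1, which is L ⇒ W
n=4: can move to 0, which is L ⇒ W
n=5: can move to 1, which is L ⇒ W
n=6: moves to 4(W), 2(W); every one is W ⇒ L
n=7: can move to 0, which is L ⇒ W
n=8: can move to 6, which is L ⇒ W
n=9: can move to 1, which is L ⇒ W
n=10: can move to 6, which is L ⇒ W
n=11: moves to 9(W), 7(W), 4(W), 3(W); every one is W ⇒ L
n=12: moves to 10(W), 8(W), 5(W), 4(W); every one is W ⇒ L
n=13: can move to 11, which is L ⇒ W
From 13, the L positions reachable in one move are: 11, 6. Any move reaching one of these is winning.

Remove 2, leaving 11.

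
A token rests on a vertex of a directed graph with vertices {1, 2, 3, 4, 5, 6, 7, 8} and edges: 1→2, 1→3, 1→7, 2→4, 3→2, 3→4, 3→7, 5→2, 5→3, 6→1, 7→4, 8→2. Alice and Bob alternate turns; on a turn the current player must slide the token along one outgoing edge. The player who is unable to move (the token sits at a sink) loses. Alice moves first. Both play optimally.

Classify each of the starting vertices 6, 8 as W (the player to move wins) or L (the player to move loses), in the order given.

6: W, 8: L

Use the standard recursion: the mover loses at a terminal position; elsewhere, the mover wins exactly when some move hands the opponent an L position.
Every edge goes from a vertex to one that appears earlier in the order 4, 7, 2, 3, 1, 8, 5, 6, so processing vertices in that order labels each vertex after all of its successors.
4: no outgoing edge → L
7: →4(L), so W
2: →4(L), so W
3: →4(L), so W
1: →3(W), 2(W), 7(W) — all W, so L
8: →2(W) only, which is W, so L
5: →3(W), 2(W) — all W, so L
6: →1(L), so W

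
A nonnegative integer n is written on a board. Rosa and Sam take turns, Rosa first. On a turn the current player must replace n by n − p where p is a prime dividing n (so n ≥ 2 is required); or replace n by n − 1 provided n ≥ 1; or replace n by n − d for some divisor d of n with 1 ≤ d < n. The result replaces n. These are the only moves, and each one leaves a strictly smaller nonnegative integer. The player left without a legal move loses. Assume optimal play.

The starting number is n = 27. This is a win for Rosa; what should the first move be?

Move to 26.

Positions with no move are L. A position that does have a move is losing for the player to move precisely when every available move leads to a winning position for the opponent. Fill in the labels:
n=0: no move → L
n=1: →0(L), so W
n=2: →0(L), so W
n=3: →0(L), so W
n=4: →2(W), 3(W) — all W, so L
n=5: →0(L), so W
n=6: →4(L), so W
n=7: →0(L), so W
n=8: →4(L), so W
n=9: →6(W), 8(W) — all W, so L
n=10: →9(L), so W
n=11: →0(L), so W
n=12: →9(L), so W
n=13: →0(L), so W
n=14: →7(W), 12(W), 13(W) — all W, so L
n=15: →14(L), so W
n=16: →14(L), so W
n=17: →0(L), so W
n=18: →9(L), so W
n=19: →0(L), so W
n=20: →10(W), 15(W), 16(W), 18(W), 19(W) — all W, so L
n=21: →14(L), so W
n=22: →20(L), so W
n=23: →0(L), so W
n=24: →20(L), so W
n=25: →20(L), so W
n=26: →13(W), 24(W), 25(W) — all W, so L
n=27: →26(L), so W
From 27, the L positions reachable in one move are: 26.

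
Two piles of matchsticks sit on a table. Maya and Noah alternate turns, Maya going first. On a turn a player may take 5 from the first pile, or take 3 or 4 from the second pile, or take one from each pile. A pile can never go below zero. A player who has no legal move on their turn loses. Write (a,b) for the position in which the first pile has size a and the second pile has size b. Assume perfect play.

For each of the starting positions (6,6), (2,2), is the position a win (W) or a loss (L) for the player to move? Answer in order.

(6,6): W, (2,2): L

Compute win/loss labels from the base case upward. A position with no move is L. Any other position is W if it can reach an L in one move, else L.
No move ever increases a pile, so every position that can arise here has a ≤ 6 and b ≤ 6; it is enough to label the cells with 0 ≤ a ≤ 6 and 0 ≤ b ≤ 6.
Every move lowers a or b (never raises either), so fill the grid row by row in increasing a, and left to right within a row: each cell's successors are then already labelled.
      b=0  b=1  b=2  b=3  b=4  b=5  b=6
a=0:    L    L    L    W    W    W    W
a=1:    L    W    W    W    W    L    L
a=2:    L    W    L    W    W    W    W
a=3:    L    W    L    W    W    W    W
a=4:    L    W    L    W    W    W    W
a=5:    W    W    W    W    L    L    L
a=6:    W    L    L    L    W    W    W
Cells with no legal move (terminal, hence L): (0,0), (0,1), (0,2), (1,0), (2,0), (3,0), (4,0).
The remaining L cells, each justified by listing all of its moves:
(1,5): only reaches (1,2)(W), (1,1)(W), (0,4)(W), all W → L
(1,6): only reaches (1,3)(W), (1,2)(W), (0,5)(W), all W → L
(2,2): only reaches (1,1)(W), which is W → L
(3,2): only reaches (2,1)(W), which is W → L
(4,2): only reaches (3,1)(W), which is W → L
(5,4): only reaches (0,4)(W), (5,1)(W), (5,0)(W), (4,3)(W), all W → L
(5,5): only reaches (0,5)(W), (5,2)(W), (5,1)(W), (4,4)(W), all W → L
(5,6): only reaches (0,6)(W), (5,3)(W), (5,2)(W), (4,5)(W), all W → L
(6,1): only reaches (1,1)(W), (5,0)(W), all W → L
(6,2): only reaches (1,2)(W), (5,1)(W), all W → L
(6,3): only reaches (1,3)(W), (6,0)(W), (5,2)(W), all W → L
Every other cell has at least one move into one of the L cells above, so it is W.
(6,6): the move to (1,6) reaches an L cell, so W
(2,2): one of the L cells justified above, so L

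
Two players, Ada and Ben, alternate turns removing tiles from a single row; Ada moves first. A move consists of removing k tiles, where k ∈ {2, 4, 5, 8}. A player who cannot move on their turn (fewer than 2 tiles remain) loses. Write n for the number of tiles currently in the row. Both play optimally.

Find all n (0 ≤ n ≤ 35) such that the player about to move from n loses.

0, 1, 7, 10, 13, 16, 19, 22, 25, 28, 31, 34

Classify positions by backward induction: terminal positions (no move available) are L. From any other position, the mover wins iff some move reaches an L.
n=0: no move → L
n=1: no move → L
n=2: can move to 0, which is L ⇒ W
n=3: can move to 1, which is L ⇒ W
n=4: can move to 0, which is L ⇒ W
n=5: can move to 1, which is L ⇒ W
n=6: can move to 1, which is L ⇒ W
n=7: moves to 5(W), 3(W), 2(W); every one is W ⇒ L
n=8: can move to 0, which is L ⇒ W
n=9: can move to 7, which is L ⇒ W
n=10: moves to 8(W), 6(W), 5(W), 2(W); every one is W ⇒ L
n=11: can move to 7, which is L ⇒ W
n=12: can move to 10, which is L ⇒ W
n=13: moves to 11(W), 9(W), 8(W), 5(W); every one is W ⇒ L
n=14: can move to 10, which is L ⇒ W
n=15: can move to 13, which is L ⇒ W
n=16: moves to 14(W), 12(W), 11(W), 8(W); every one is W ⇒ L
n=17: can move to 13, which is L ⇒ W
n=18: can move to 16, which is L ⇒ W
n=19: moves to 17(W), 15(W), 14(W), 11(W); every one is W ⇒ L
n=20: can move to 16, which is L ⇒ W
n=21: can move to 19, which is L ⇒ W
n=22: moves to 20(W), 18(W), 17(W), 14(W); every one is W ⇒ L
n=23: can move to 19, which is L ⇒ W
n=24: can move to 22, which is L ⇒ W
n=25: moves to 23(W), 21(W), 20(W), 17(W); every one is W ⇒ L
n=26: can move to 22, which is L ⇒ W
n=27: can move to 25, which is L ⇒ W
n=28: moves to 26(W), 24(W), 23(W), 20(W); every one is W ⇒ L
n=29: can move to 25, which is L ⇒ W
n=30: can move to 28, which is L ⇒ W
n=31: moves to 29(W), 27(W), 26(W), 23(W); every one is W ⇒ L
n=32: can move to 28, which is L ⇒ W
n=33: can move to 31, which is L ⇒ W
n=34: moves to 32(W), 30(W), 29(W), 26(W); every one is W ⇒ L
n=35: can move to 31, which is L ⇒ W
Reading off the rows marked L gives the requested list; there are 12 such values of n.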